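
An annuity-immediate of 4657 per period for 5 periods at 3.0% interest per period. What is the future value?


FV = PMT * ((1+i)^n - 1) / i
= 4657 * ((1.03)^5 - 1) / 0.03
= 4657 * (1.159274 - 1) / 0.03
= 24724.6455


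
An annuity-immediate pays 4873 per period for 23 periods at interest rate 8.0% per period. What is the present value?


PV = PMT * (1 - (1+i)^(-n)) / i
= 4873 * (1 - (1+0.08)^(-23)) / 0.08
= 4873 * (1 - 0.170315) / 0.08
= 4873 * 10.371059
= 50538.1702


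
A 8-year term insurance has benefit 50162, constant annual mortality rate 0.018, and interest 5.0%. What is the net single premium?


NSP = benefit * sum_{k=0}^{n-1} k_p_x * q * v^(k+1)
With constant q=0.018, v=0.952381
Sum = 0.109774
NSP = 50162 * 0.109774
= 5506.4779


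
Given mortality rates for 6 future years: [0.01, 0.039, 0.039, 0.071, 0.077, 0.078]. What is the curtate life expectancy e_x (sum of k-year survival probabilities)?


e_x = sum_{k=1}^{n} k_p_x
k_p_x values:
  1_p_x = 0.99
  2_p_x = 0.95139
  3_p_x = 0.914286
  4_p_x = 0.849371
  5_p_x = 0.78397
  6_p_x = 0.72282
e_x = 5.2118


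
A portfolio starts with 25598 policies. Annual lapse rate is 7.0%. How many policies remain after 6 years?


remaining = initial * (1 - lapse)^years
= 25598 * (1 - 0.07)^6
= 25598 * 0.64699
= 16561.6547


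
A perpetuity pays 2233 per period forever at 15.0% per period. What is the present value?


PV = PMT / i
= 2233 / 0.15
= 14886.6667


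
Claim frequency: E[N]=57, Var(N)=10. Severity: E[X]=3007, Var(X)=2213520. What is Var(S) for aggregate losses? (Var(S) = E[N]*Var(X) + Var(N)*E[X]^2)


Var(S) = E[N]*Var(X) + Var(N)*E[X]^2
= 57*2213520 + 10*3007^2
= 126170640 + 90420490
= 2.1659e+08


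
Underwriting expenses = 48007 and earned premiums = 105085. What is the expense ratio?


Expense ratio = expenses / premiums
= 48007 / 105085
= 0.4568


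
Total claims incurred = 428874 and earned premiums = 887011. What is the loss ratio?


Loss ratio = claims / premiums
= 428874 / 887011
= 0.4835


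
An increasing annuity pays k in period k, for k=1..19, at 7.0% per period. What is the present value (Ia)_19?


(Ia)_n = sum_{k=1}^{n} k * v^k, v = 1/(1+i)
v = 0.934579
Sum computed term by term:
(Ia)_19 = 82.9347


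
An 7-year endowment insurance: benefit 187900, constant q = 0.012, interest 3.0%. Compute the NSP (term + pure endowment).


Term component = 13571.64
Pure endowment = 7_p_x * v^7 * benefit = 0.918964 * 0.813092 * 187900 = 140399.2602
NSP = 153970.9001


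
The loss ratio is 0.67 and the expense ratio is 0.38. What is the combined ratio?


Combined ratio = loss ratio + expense ratio
= 0.67 + 0.38
= 1.05


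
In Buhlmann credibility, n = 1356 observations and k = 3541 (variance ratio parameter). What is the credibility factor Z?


Z = n / (n + k)
= 1356 / (1356 + 3541)
= 1356 / 4897
= 0.2769


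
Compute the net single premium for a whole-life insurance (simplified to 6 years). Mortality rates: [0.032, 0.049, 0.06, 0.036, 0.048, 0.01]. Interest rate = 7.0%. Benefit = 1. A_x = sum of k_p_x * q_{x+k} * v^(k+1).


v = 0.934579
Year 0: k_p_x=1.0, q=0.032, term=0.029907
Year 1: k_p_x=0.968, q=0.049, term=0.041429
Year 2: k_p_x=0.920568, q=0.06, term=0.045087
Year 3: k_p_x=0.865334, q=0.036, term=0.023766
Year 4: k_p_x=0.834182, q=0.048, term=0.028548
Year 5: k_p_x=0.794141, q=0.01, term=0.005292
A_x = 0.174


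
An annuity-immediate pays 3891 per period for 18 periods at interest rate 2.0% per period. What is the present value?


PV = PMT * (1 - (1+i)^(-n)) / i
= 3891 * (1 - (1+0.02)^(-18)) / 0.02
= 3891 * (1 - 0.700159) / 0.02
= 3891 * 14.992031
= 58333.9936


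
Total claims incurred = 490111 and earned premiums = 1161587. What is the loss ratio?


Loss ratio = claims / premiums
= 490111 / 1161587
= 0.4219


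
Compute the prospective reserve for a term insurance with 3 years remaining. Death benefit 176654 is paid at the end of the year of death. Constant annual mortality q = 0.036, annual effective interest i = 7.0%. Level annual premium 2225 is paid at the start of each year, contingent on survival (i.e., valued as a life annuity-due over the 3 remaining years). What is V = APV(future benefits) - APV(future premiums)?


v = 1/(1+i) = 0.934579
APV(future benefits) per unit = sum_{k=0}^{2} k_p_x * q * v^(k+1) = 0.091266
APV(future benefits) = 176654 * 0.091266 = 16122.4407
Life annuity-due factor ä_{x:3} = sum_{k=0}^{2} k_p_x * v^k = 2.712618
APV(future premiums) = 2225 * 2.712618 = 6035.5744
V = 16122.4407 - 6035.5744
= 10086.8664


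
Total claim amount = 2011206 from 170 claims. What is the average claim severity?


severity = total / number
= 2011206 / 170
= 11830.6235


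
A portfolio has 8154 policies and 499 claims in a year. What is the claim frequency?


frequency = claims / policies
= 499 / 8154
= 0.0612


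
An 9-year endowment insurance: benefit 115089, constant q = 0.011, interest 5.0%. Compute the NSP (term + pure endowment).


Term component = 8643.3231
Pure endowment = 9_p_x * v^9 * benefit = 0.905246 * 0.644609 * 115089 = 67157.8446
NSP = 75801.1677


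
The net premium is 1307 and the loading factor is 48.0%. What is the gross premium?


Gross = net * (1 + loading)
= 1307 * (1 + 0.48)
= 1307 * 1.48
= 1934.36


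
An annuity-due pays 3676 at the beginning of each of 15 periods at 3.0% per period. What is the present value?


PV_due = PMT * (1-(1+i)^(-n))/i * (1+i)
PV_immediate = 43883.8494
PV_due = 43883.8494 * 1.03
= 45200.3649


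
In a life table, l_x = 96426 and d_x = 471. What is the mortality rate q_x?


q_x = d_x / l_x
= 471 / 96426
= 0.0049


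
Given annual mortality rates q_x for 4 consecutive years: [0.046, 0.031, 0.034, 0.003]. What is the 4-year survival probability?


p_k = 1 - q_k for each year
Survival = product of (1 - q_k)
= 0.954 * 0.969 * 0.966 * 0.997
= 0.8903


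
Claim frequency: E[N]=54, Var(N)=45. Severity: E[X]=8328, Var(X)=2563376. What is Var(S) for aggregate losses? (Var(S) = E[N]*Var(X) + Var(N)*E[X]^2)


Var(S) = E[N]*Var(X) + Var(N)*E[X]^2
= 54*2563376 + 45*8328^2
= 138422304 + 3121001280
= 3.2594e+09


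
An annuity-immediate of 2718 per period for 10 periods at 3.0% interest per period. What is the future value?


FV = PMT * ((1+i)^n - 1) / i
= 2718 * ((1.03)^10 - 1) / 0.03
= 2718 * (1.343916 - 1) / 0.03
= 31158.824


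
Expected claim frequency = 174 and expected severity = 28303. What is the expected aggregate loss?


E[S] = E[N] * E[X]
= 174 * 28303
= 4.9247e+06


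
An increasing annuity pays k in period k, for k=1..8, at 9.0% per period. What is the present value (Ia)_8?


(Ia)_n = sum_{k=1}^{n} k * v^k, v = 1/(1+i)
v = 0.917431
Sum computed term by term:
(Ia)_8 = 22.4225


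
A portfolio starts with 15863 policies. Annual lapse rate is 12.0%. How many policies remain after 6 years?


remaining = initial * (1 - lapse)^years
= 15863 * (1 - 0.12)^6
= 15863 * 0.464404
= 7366.842


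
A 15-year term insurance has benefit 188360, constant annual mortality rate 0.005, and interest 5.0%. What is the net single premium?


NSP = benefit * sum_{k=0}^{n-1} k_p_x * q * v^(k+1)
With constant q=0.005, v=0.952381
Sum = 0.050348
NSP = 188360 * 0.050348
= 9483.4716


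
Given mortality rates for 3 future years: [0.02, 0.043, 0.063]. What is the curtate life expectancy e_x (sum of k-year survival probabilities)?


e_x = sum_{k=1}^{n} k_p_x
k_p_x values:
  1_p_x = 0.98
  2_p_x = 0.93786
  3_p_x = 0.878775
e_x = 2.7966


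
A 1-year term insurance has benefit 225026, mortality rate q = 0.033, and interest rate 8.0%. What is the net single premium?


NSP = benefit * q * v
v = 1/(1+i) = 0.925926
NSP = 225026 * 0.033 * 0.925926
= 6875.7944


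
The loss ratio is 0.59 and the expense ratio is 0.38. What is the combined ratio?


Combined ratio = loss ratio + expense ratio
= 0.59 + 0.38
= 0.97


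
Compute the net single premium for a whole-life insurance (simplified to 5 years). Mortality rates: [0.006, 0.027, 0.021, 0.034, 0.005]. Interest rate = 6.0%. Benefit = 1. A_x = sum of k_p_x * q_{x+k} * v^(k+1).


v = 0.943396
Year 0: k_p_x=1.0, q=0.006, term=0.00566
Year 1: k_p_x=0.994, q=0.027, term=0.023886
Year 2: k_p_x=0.967162, q=0.021, term=0.017053
Year 3: k_p_x=0.946852, q=0.034, term=0.0255
Year 4: k_p_x=0.914659, q=0.005, term=0.003417
A_x = 0.0755


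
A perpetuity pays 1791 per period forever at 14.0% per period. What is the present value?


PV = PMT / i
= 1791 / 0.14
= 12792.8571


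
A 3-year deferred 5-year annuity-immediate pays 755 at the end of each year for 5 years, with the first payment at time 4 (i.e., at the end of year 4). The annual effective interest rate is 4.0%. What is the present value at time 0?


PV at time 3 of the 5-year annuity-immediate:
a_n = 755 * (1-(1+0.04)^(-5))/0.04 = 3361.1259
Discount back 3 years to time 0:
PV = 3361.1259 * (1+0.04)^(-3)
= 3361.1259 * 0.888996
= 2988.0287


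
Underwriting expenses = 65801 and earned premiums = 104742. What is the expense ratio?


Expense ratio = expenses / premiums
= 65801 / 104742
= 0.6282


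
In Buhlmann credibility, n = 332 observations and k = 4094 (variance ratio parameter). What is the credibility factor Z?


Z = n / (n + k)
= 332 / (332 + 4094)
= 332 / 4426
= 0.075


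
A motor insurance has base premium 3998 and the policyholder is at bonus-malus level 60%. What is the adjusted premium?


adjusted = base * BM_level / 100
= 3998 * 60 / 100
= 3998 * 0.6
= 2398.8


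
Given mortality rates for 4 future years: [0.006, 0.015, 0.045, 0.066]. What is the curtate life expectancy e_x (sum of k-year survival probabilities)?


e_x = sum_{k=1}^{n} k_p_x
k_p_x values:
  1_p_x = 0.994
  2_p_x = 0.97909
  3_p_x = 0.935031
  4_p_x = 0.873319
e_x = 3.7814


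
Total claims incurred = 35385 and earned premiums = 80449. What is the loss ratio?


Loss ratio = claims / premiums
= 35385 / 80449
= 0.4398


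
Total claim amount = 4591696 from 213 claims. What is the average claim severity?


severity = total / number
= 4591696 / 213
= 21557.2582


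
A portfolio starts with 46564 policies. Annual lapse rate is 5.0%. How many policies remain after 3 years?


remaining = initial * (1 - lapse)^years
= 46564 * (1 - 0.05)^3
= 46564 * 0.857375
= 39922.8095


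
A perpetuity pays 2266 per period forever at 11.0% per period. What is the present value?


PV = PMT / i
= 2266 / 0.11
= 20600.0


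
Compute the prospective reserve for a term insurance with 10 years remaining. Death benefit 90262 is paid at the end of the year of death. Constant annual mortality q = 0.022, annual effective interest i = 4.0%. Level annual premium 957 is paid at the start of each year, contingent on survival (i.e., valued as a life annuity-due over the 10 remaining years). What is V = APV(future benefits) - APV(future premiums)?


v = 1/(1+i) = 0.961538
APV(future benefits) per unit = sum_{k=0}^{9} k_p_x * q * v^(k+1) = 0.162934
APV(future benefits) = 90262 * 0.162934 = 14706.7282
Life annuity-due factor ä_{x:10} = sum_{k=0}^{9} k_p_x * v^k = 7.702324
APV(future premiums) = 957 * 7.702324 = 7371.1239
V = 14706.7282 - 7371.1239
= 7335.6043


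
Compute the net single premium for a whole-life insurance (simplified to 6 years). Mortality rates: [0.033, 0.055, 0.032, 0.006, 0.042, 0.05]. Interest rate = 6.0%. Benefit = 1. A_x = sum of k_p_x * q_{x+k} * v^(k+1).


v = 0.943396
Year 0: k_p_x=1.0, q=0.033, term=0.031132
Year 1: k_p_x=0.967, q=0.055, term=0.047334
Year 2: k_p_x=0.913815, q=0.032, term=0.024552
Year 3: k_p_x=0.884573, q=0.006, term=0.004204
Year 4: k_p_x=0.879265, q=0.042, term=0.027596
Year 5: k_p_x=0.842336, q=0.05, term=0.029691
A_x = 0.1645


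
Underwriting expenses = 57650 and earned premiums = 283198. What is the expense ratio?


Expense ratio = expenses / premiums
= 57650 / 283198
= 0.2036


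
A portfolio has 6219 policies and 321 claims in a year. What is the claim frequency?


frequency = claims / policies
= 321 / 6219
= 0.0516


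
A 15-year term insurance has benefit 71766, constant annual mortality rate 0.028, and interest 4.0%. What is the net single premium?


NSP = benefit * sum_{k=0}^{n-1} k_p_x * q * v^(k+1)
With constant q=0.028, v=0.961538
Sum = 0.262436
NSP = 71766 * 0.262436
= 18833.9893


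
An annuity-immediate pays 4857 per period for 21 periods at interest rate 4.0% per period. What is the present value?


PV = PMT * (1 - (1+i)^(-n)) / i
= 4857 * (1 - (1+0.04)^(-21)) / 0.04
= 4857 * (1 - 0.438834) / 0.04
= 4857 * 14.02916
= 68139.6299


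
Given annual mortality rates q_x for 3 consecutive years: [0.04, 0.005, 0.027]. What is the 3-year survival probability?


p_k = 1 - q_k for each year
Survival = product of (1 - q_k)
= 0.96 * 0.995 * 0.973
= 0.9294


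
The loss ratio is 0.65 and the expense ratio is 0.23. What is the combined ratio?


Combined ratio = loss ratio + expense ratio
= 0.65 + 0.23
= 0.88


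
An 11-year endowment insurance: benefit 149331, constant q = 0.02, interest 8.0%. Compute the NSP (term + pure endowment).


Term component = 19609.5511
Pure endowment = 11_p_x * v^11 * benefit = 0.800731 * 0.428883 * 149331 = 51283.2447
NSP = 70892.7958


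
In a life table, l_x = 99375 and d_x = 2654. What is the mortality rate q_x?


q_x = d_x / l_x
= 2654 / 99375
= 0.0267


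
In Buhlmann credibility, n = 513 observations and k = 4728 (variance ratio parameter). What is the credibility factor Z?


Z = n / (n + k)
= 513 / (513 + 4728)
= 513 / 5241
= 0.0979


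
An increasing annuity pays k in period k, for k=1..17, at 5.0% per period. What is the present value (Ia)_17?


(Ia)_n = sum_{k=1}^{n} k * v^k, v = 1/(1+i)
v = 0.952381
Sum computed term by term:
(Ia)_17 = 88.4145


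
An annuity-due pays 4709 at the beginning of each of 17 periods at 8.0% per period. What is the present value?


PV_due = PMT * (1-(1+i)^(-n))/i * (1+i)
PV_immediate = 42953.7938
PV_due = 42953.7938 * 1.08
= 46390.0974


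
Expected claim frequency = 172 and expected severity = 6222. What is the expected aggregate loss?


E[S] = E[N] * E[X]
= 172 * 6222
= 1.0702e+06


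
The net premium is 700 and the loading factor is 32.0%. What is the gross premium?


Gross = net * (1 + loading)
= 700 * (1 + 0.32)
= 700 * 1.32
= 924.0


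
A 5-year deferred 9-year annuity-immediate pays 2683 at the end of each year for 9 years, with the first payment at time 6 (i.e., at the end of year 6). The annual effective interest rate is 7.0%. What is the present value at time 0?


PV at time 5 of the 9-year annuity-immediate:
a_n = 2683 * (1-(1+0.07)^(-9))/0.07 = 17480.3681
Discount back 5 years to time 0:
PV = 17480.3681 * (1+0.07)^(-5)
= 17480.3681 * 0.712986
= 12463.2609


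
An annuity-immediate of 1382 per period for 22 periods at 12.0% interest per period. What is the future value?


FV = PMT * ((1+i)^n - 1) / i
= 1382 * ((1.12)^22 - 1) / 0.12
= 1382 * (12.10031 - 1) / 0.12
= 127838.5708


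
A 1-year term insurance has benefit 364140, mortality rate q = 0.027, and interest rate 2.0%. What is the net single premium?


NSP = benefit * q * v
v = 1/(1+i) = 0.980392
NSP = 364140 * 0.027 * 0.980392
= 9639.0


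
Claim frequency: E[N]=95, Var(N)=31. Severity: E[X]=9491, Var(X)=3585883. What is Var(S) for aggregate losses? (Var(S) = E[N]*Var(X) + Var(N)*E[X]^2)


Var(S) = E[N]*Var(X) + Var(N)*E[X]^2
= 95*3585883 + 31*9491^2
= 340658885 + 2792451511
= 3.1331e+09


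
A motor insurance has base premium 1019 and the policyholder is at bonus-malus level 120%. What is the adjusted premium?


adjusted = base * BM_level / 100
= 1019 * 120 / 100
= 1019 * 1.2
= 1222.8


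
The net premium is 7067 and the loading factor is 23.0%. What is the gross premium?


Gross = net * (1 + loading)
= 7067 * (1 + 0.23)
= 7067 * 1.23
= 8692.41


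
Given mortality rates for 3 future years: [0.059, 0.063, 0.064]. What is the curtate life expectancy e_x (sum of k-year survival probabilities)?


e_x = sum_{k=1}^{n} k_p_x
k_p_x values:
  1_p_x = 0.941
  2_p_x = 0.881717
  3_p_x = 0.825287
e_x = 2.648


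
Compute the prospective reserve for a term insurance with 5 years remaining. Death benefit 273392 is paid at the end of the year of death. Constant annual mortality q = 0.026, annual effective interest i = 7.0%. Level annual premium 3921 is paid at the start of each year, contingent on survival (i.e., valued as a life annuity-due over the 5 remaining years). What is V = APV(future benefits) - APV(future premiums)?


v = 1/(1+i) = 0.934579
APV(future benefits) per unit = sum_{k=0}^{4} k_p_x * q * v^(k+1) = 0.101564
APV(future benefits) = 273392 * 0.101564 = 27766.8142
Life annuity-due factor ä_{x:5} = sum_{k=0}^{4} k_p_x * v^k = 4.179754
APV(future premiums) = 3921 * 4.179754 = 16388.8139
V = 27766.8142 - 16388.8139
= 11378.0003


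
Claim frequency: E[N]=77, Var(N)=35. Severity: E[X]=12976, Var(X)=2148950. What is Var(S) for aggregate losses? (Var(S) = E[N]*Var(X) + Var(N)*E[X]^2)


Var(S) = E[N]*Var(X) + Var(N)*E[X]^2
= 77*2148950 + 35*12976^2
= 165469150 + 5893180160
= 6.0586e+09


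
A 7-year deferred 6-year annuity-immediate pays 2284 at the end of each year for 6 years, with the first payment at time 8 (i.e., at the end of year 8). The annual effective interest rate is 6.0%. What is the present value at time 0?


PV at time 7 of the 6-year annuity-immediate:
a_n = 2284 * (1-(1+0.06)^(-6))/0.06 = 11231.1688
Discount back 7 years to time 0:
PV = 11231.1688 * (1+0.06)^(-7)
= 11231.1688 * 0.665057
= 7469.3687


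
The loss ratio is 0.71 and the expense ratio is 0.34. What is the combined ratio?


Combined ratio = loss ratio + expense ratio
= 0.71 + 0.34
= 1.05


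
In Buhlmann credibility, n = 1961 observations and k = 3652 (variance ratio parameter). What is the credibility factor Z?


Z = n / (n + k)
= 1961 / (1961 + 3652)
= 1961 / 5613
= 0.3494


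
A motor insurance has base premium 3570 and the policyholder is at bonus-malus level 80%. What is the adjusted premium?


adjusted = base * BM_level / 100
= 3570 * 80 / 100
= 3570 * 0.8
= 2856.0


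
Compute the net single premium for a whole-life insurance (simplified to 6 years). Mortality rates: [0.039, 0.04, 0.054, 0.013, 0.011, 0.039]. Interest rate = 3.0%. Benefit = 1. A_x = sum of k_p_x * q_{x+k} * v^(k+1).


v = 0.970874
Year 0: k_p_x=1.0, q=0.039, term=0.037864
Year 1: k_p_x=0.961, q=0.04, term=0.036233
Year 2: k_p_x=0.92256, q=0.054, term=0.045591
Year 3: k_p_x=0.872742, q=0.013, term=0.01008
Year 4: k_p_x=0.861396, q=0.011, term=0.008174
Year 5: k_p_x=0.851921, q=0.039, term=0.027825
A_x = 0.1658


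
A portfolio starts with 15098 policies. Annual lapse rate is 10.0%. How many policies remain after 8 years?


remaining = initial * (1 - lapse)^years
= 15098 * (1 - 0.1)^8
= 15098 * 0.430467
= 6499.1939


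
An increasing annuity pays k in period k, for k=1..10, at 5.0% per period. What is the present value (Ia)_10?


(Ia)_n = sum_{k=1}^{n} k * v^k, v = 1/(1+i)
v = 0.952381
Sum computed term by term:
(Ia)_10 = 39.3738


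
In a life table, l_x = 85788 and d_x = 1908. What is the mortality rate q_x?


q_x = d_x / l_x
= 1908 / 85788
= 0.0222


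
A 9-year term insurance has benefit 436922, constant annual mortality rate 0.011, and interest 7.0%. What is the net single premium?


NSP = benefit * sum_{k=0}^{n-1} k_p_x * q * v^(k+1)
With constant q=0.011, v=0.934579
Sum = 0.068934
NSP = 436922 * 0.068934
= 30118.8544


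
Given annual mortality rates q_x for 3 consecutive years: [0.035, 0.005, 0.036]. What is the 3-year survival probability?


p_k = 1 - q_k for each year
Survival = product of (1 - q_k)
= 0.965 * 0.995 * 0.964
= 0.9256


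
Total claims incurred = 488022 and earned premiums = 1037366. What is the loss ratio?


Loss ratio = claims / premiums
= 488022 / 1037366
= 0.4704


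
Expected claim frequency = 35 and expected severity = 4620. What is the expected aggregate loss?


E[S] = E[N] * E[X]
= 35 * 4620
= 161700


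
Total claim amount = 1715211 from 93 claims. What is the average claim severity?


severity = total / number
= 1715211 / 93
= 18443.129


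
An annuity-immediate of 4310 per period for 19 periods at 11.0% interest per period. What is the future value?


FV = PMT * ((1+i)^n - 1) / i
= 4310 * ((1.11)^19 - 1) / 0.11
= 4310 * (7.263344 - 1) / 0.11
= 245409.1951


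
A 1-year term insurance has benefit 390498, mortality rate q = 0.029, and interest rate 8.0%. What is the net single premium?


NSP = benefit * q * v
v = 1/(1+i) = 0.925926
NSP = 390498 * 0.029 * 0.925926
= 10485.5944


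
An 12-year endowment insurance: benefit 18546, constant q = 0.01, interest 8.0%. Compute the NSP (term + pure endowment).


Term component = 1335.321
Pure endowment = 12_p_x * v^12 * benefit = 0.886385 * 0.397114 * 18546 = 6528.1109
NSP = 7863.4319


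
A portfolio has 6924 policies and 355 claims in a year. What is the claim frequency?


frequency = claims / policies
= 355 / 6924
= 0.0513


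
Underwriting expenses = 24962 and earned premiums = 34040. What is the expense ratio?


Expense ratio = expenses / premiums
= 24962 / 34040
= 0.7333


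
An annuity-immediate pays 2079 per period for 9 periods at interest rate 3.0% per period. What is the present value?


PV = PMT * (1 - (1+i)^(-n)) / i
= 2079 * (1 - (1+0.03)^(-9)) / 0.03
= 2079 * (1 - 0.766417) / 0.03
= 2079 * 7.786109
= 16187.3204


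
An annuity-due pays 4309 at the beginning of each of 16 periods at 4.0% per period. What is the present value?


PV_due = PMT * (1-(1+i)^(-n))/i * (1+i)
PV_immediate = 50209.7418
PV_due = 50209.7418 * 1.04
= 52218.1314


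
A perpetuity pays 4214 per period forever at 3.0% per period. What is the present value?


PV = PMT / i
= 4214 / 0.03
= 140466.6667


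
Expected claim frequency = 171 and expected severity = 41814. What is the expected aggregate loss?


E[S] = E[N] * E[X]
= 171 * 41814
= 7.1502e+06


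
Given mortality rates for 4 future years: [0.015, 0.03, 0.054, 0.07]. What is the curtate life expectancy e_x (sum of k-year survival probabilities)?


e_x = sum_{k=1}^{n} k_p_x
k_p_x values:
  1_p_x = 0.985
  2_p_x = 0.95545
  3_p_x = 0.903856
  4_p_x = 0.840586
e_x = 3.6849


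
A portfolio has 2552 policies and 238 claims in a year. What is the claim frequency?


frequency = claims / policies
= 238 / 2552
= 0.0933


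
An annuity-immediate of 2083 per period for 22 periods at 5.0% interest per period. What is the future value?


FV = PMT * ((1+i)^n - 1) / i
= 2083 * ((1.05)^22 - 1) / 0.05
= 2083 * (2.925261 - 1) / 0.05
= 80206.3616


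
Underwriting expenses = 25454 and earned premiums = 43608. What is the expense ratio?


Expense ratio = expenses / premiums
= 25454 / 43608
= 0.5837


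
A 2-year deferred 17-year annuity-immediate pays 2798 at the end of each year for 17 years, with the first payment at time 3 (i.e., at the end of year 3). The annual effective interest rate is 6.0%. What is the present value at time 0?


PV at time 2 of the 17-year annuity-immediate:
a_n = 2798 * (1-(1+0.06)^(-17))/0.06 = 29315.3726
Discount back 2 years to time 0:
PV = 29315.3726 * (1+0.06)^(-2)
= 29315.3726 * 0.889996
= 26090.5773


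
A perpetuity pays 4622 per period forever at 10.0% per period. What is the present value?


PV = PMT / i
= 4622 / 0.1
= 46220.0


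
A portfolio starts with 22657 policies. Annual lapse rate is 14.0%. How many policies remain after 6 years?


remaining = initial * (1 - lapse)^years
= 22657 * (1 - 0.14)^6
= 22657 * 0.404567
= 9166.2798


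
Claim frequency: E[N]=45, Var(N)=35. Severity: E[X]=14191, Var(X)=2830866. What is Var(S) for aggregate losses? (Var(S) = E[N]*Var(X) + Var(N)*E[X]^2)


Var(S) = E[N]*Var(X) + Var(N)*E[X]^2
= 45*2830866 + 35*14191^2
= 127388970 + 7048456835
= 7.1758e+09


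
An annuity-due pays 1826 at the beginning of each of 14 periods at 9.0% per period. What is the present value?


PV_due = PMT * (1-(1+i)^(-n))/i * (1+i)
PV_immediate = 14217.5106
PV_due = 14217.5106 * 1.09
= 15497.0866


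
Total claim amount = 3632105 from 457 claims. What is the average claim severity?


severity = total / number
= 3632105 / 457
= 7947.7133


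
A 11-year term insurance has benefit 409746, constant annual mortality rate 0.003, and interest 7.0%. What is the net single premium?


NSP = benefit * sum_{k=0}^{n-1} k_p_x * q * v^(k+1)
With constant q=0.003, v=0.934579
Sum = 0.022206
NSP = 409746 * 0.022206
= 9098.9241


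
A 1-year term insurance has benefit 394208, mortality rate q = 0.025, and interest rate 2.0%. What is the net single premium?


NSP = benefit * q * v
v = 1/(1+i) = 0.980392
NSP = 394208 * 0.025 * 0.980392
= 9661.9608


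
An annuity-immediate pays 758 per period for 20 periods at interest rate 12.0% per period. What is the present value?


PV = PMT * (1 - (1+i)^(-n)) / i
= 758 * (1 - (1+0.12)^(-20)) / 0.12
= 758 * (1 - 0.103667) / 0.12
= 758 * 7.469444
= 5661.8383


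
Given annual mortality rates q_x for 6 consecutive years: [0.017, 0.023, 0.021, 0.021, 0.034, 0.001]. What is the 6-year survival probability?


p_k = 1 - q_k for each year
Survival = product of (1 - q_k)
= 0.983 * 0.977 * 0.979 * 0.979 * 0.966 * 0.999
= 0.8883


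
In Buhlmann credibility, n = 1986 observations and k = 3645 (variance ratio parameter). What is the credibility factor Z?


Z = n / (n + k)
= 1986 / (1986 + 3645)
= 1986 / 5631
= 0.3527


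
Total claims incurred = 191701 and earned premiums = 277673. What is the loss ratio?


Loss ratio = claims / premiums
= 191701 / 277673
= 0.6904


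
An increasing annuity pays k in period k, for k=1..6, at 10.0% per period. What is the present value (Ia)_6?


(Ia)_n = sum_{k=1}^{n} k * v^k, v = 1/(1+i)
v = 0.909091
Sum computed term by term:
(Ia)_6 = 14.0394


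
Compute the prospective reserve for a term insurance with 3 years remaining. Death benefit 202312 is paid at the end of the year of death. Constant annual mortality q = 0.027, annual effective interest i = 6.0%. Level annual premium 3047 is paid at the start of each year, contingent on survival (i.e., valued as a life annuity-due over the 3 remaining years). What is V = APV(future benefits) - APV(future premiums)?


v = 1/(1+i) = 0.943396
APV(future benefits) per unit = sum_{k=0}^{2} k_p_x * q * v^(k+1) = 0.070315
APV(future benefits) = 202312 * 0.070315 = 14225.5433
Life annuity-due factor ä_{x:3} = sum_{k=0}^{2} k_p_x * v^k = 2.76051
APV(future premiums) = 3047 * 2.76051 = 8411.2739
V = 14225.5433 - 8411.2739
= 5814.2694


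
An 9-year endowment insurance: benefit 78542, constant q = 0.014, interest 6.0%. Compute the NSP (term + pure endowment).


Term component = 7112.223
Pure endowment = 9_p_x * v^9 * benefit = 0.88083 * 0.591898 * 78542 = 40948.8211
NSP = 48061.0441


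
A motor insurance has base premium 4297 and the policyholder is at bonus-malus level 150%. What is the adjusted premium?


adjusted = base * BM_level / 100
= 4297 * 150 / 100
= 4297 * 1.5
= 6445.5


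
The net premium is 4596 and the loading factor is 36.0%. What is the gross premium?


Gross = net * (1 + loading)
= 4596 * (1 + 0.36)
= 4596 * 1.36
= 6250.56


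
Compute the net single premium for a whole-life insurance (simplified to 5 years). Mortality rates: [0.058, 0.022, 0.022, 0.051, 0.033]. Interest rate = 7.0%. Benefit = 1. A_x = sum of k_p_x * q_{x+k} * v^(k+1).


v = 0.934579
Year 0: k_p_x=1.0, q=0.058, term=0.054206
Year 1: k_p_x=0.942, q=0.022, term=0.018101
Year 2: k_p_x=0.921276, q=0.022, term=0.016545
Year 3: k_p_x=0.901008, q=0.051, term=0.035056
Year 4: k_p_x=0.855057, q=0.033, term=0.020118
A_x = 0.144


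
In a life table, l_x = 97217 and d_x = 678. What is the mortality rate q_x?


q_x = d_x / l_x
= 678 / 97217
= 0.007


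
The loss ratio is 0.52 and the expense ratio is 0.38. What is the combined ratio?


Combined ratio = loss ratio + expense ratio
= 0.52 + 0.38
= 0.9


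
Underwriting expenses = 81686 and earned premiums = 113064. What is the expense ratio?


Expense ratio = expenses / premiums
= 81686 / 113064
= 0.7225


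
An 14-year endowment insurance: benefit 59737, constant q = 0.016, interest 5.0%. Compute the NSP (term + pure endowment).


Term component = 8645.8937
Pure endowment = 14_p_x * v^14 * benefit = 0.797869 * 0.505068 * 59737 = 24072.6887
NSP = 32718.5823


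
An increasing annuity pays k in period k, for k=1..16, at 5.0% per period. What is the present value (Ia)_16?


(Ia)_n = sum_{k=1}^{n} k * v^k, v = 1/(1+i)
v = 0.952381
Sum computed term by term:
(Ia)_16 = 80.9975


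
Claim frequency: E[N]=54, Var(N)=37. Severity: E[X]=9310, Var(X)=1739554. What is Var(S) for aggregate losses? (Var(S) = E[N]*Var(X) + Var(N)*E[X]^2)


Var(S) = E[N]*Var(X) + Var(N)*E[X]^2
= 54*1739554 + 37*9310^2
= 93935916 + 3207015700
= 3.3010e+09


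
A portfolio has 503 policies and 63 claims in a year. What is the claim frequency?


frequency = claims / policies
= 63 / 503
= 0.1252


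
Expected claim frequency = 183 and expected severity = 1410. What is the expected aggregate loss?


E[S] = E[N] * E[X]
= 183 * 1410
= 258030


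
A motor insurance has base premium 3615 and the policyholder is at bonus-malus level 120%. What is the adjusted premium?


adjusted = base * BM_level / 100
= 3615 * 120 / 100
= 3615 * 1.2
= 4338.0


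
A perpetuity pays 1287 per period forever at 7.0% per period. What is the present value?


PV = PMT / i
= 1287 / 0.07
= 18385.7143


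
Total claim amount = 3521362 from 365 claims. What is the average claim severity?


severity = total / number
= 3521362 / 365
= 9647.5671


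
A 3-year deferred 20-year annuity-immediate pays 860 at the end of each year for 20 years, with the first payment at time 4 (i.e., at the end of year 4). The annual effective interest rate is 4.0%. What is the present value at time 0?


PV at time 3 of the 20-year annuity-immediate:
a_n = 860 * (1-(1+0.04)^(-20))/0.04 = 11687.6807
Discount back 3 years to time 0:
PV = 11687.6807 * (1+0.04)^(-3)
= 11687.6807 * 0.888996
= 10390.3055


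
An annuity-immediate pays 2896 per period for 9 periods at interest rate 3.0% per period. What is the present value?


PV = PMT * (1 - (1+i)^(-n)) / i
= 2896 * (1 - (1+0.03)^(-9)) / 0.03
= 2896 * (1 - 0.766417) / 0.03
= 2896 * 7.786109
= 22548.5714


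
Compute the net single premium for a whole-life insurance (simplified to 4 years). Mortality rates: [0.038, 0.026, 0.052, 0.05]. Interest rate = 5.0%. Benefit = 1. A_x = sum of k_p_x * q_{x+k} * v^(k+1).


v = 0.952381
Year 0: k_p_x=1.0, q=0.038, term=0.03619
Year 1: k_p_x=0.962, q=0.026, term=0.022687
Year 2: k_p_x=0.936988, q=0.052, term=0.042089
Year 3: k_p_x=0.888265, q=0.05, term=0.036539
A_x = 0.1375


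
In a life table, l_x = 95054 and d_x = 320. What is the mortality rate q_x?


q_x = d_x / l_x
= 320 / 95054
= 0.0034


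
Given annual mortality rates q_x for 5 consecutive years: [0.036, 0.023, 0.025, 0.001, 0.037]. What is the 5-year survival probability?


p_k = 1 - q_k for each year
Survival = product of (1 - q_k)
= 0.964 * 0.977 * 0.975 * 0.999 * 0.963
= 0.8834


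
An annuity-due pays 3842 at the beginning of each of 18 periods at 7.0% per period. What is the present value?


PV_due = PMT * (1-(1+i)^(-n))/i * (1+i)
PV_immediate = 38647.0119
PV_due = 38647.0119 * 1.07
= 41352.3027


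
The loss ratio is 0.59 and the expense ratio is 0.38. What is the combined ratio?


Combined ratio = loss ratio + expense ratio
= 0.59 + 0.38
= 0.97


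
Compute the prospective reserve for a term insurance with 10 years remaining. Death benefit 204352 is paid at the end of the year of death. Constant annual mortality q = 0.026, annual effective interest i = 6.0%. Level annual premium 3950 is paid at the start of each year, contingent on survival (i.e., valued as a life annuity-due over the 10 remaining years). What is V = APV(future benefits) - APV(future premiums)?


v = 1/(1+i) = 0.943396
APV(future benefits) per unit = sum_{k=0}^{9} k_p_x * q * v^(k+1) = 0.172606
APV(future benefits) = 204352 * 0.172606 = 35272.3646
Life annuity-due factor ä_{x:10} = sum_{k=0}^{9} k_p_x * v^k = 7.037011
APV(future premiums) = 3950 * 7.037011 = 27796.1915
V = 35272.3646 - 27796.1915
= 7476.1731


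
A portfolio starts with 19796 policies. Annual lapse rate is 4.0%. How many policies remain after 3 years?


remaining = initial * (1 - lapse)^years
= 19796 * (1 - 0.04)^3
= 19796 * 0.884736
= 17514.2339


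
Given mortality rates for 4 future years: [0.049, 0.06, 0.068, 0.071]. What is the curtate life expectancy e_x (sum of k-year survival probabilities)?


e_x = sum_{k=1}^{n} k_p_x
k_p_x values:
  1_p_x = 0.951
  2_p_x = 0.89394
  3_p_x = 0.833152
  4_p_x = 0.773998
e_x = 3.4521


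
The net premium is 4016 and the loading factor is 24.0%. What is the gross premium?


Gross = net * (1 + loading)
= 4016 * (1 + 0.24)
= 4016 * 1.24
= 4979.84


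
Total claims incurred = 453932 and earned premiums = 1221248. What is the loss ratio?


Loss ratio = claims / premiums
= 453932 / 1221248
= 0.3717


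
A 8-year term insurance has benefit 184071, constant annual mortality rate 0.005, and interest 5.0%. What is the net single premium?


NSP = benefit * sum_{k=0}^{n-1} k_p_x * q * v^(k+1)
With constant q=0.005, v=0.952381
Sum = 0.031797
NSP = 184071 * 0.031797
= 5852.8743


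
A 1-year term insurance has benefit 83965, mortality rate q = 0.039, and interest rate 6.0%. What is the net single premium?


NSP = benefit * q * v
v = 1/(1+i) = 0.943396
NSP = 83965 * 0.039 * 0.943396
= 3089.2783


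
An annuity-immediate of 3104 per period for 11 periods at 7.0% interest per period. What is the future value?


FV = PMT * ((1+i)^n - 1) / i
= 3104 * ((1.07)^11 - 1) / 0.07
= 3104 * (2.104852 - 1) / 0.07
= 48992.2923


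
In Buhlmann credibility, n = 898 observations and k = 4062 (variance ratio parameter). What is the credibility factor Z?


Z = n / (n + k)
= 898 / (898 + 4062)
= 898 / 4960
= 0.181


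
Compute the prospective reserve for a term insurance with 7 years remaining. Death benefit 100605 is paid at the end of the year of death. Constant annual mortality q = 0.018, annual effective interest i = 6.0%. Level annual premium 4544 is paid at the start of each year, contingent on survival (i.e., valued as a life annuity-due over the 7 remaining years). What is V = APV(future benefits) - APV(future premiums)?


v = 1/(1+i) = 0.943396
APV(future benefits) per unit = sum_{k=0}^{6} k_p_x * q * v^(k+1) = 0.095619
APV(future benefits) = 100605 * 0.095619 = 9619.7348
Life annuity-due factor ä_{x:7} = sum_{k=0}^{6} k_p_x * v^k = 5.630888
APV(future premiums) = 4544 * 5.630888 = 25586.7554
V = 9619.7348 - 25586.7554
= -15967.0206


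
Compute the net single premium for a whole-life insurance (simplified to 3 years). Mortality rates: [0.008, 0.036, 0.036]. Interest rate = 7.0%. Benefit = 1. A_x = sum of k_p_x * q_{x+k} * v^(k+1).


v = 0.934579
Year 0: k_p_x=1.0, q=0.008, term=0.007477
Year 1: k_p_x=0.992, q=0.036, term=0.031192
Year 2: k_p_x=0.956288, q=0.036, term=0.028102
A_x = 0.0668


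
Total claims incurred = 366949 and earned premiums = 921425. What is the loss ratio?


Loss ratio = claims / premiums
= 366949 / 921425
= 0.3982


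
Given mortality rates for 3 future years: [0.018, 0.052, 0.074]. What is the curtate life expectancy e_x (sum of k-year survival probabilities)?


e_x = sum_{k=1}^{n} k_p_x
k_p_x values:
  1_p_x = 0.982
  2_p_x = 0.930936
  3_p_x = 0.862047
e_x = 2.775


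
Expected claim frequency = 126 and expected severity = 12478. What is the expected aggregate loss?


E[S] = E[N] * E[X]
= 126 * 12478
= 1.5722e+06


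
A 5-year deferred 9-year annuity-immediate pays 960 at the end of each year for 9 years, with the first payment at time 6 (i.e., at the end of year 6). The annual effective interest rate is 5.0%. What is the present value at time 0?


PV at time 5 of the 9-year annuity-immediate:
a_n = 960 * (1-(1+0.05)^(-9))/0.05 = 6823.5088
Discount back 5 years to time 0:
PV = 6823.5088 * (1+0.05)^(-5)
= 6823.5088 * 0.783526
= 5346.3977


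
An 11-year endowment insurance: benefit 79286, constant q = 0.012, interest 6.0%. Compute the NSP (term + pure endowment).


Term component = 7118.8643
Pure endowment = 11_p_x * v^11 * benefit = 0.875642 * 0.526788 * 79286 = 36572.8143
NSP = 43691.6786


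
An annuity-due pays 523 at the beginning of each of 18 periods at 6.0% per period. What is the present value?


PV_due = PMT * (1-(1+i)^(-n))/i * (1+i)
PV_immediate = 5662.8366
PV_due = 5662.8366 * 1.06
= 6002.6068


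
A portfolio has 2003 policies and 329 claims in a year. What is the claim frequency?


frequency = claims / policies
= 329 / 2003
= 0.1643


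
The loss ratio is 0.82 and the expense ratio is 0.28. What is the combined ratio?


Combined ratio = loss ratio + expense ratio
= 0.82 + 0.28
= 1.1


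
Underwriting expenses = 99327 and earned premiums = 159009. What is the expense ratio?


Expense ratio = expenses / premiums
= 99327 / 159009
= 0.6247


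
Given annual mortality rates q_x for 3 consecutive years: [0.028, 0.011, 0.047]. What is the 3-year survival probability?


p_k = 1 - q_k for each year
Survival = product of (1 - q_k)
= 0.972 * 0.989 * 0.953
= 0.9161


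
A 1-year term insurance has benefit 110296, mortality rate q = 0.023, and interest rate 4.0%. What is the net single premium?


NSP = benefit * q * v
v = 1/(1+i) = 0.961538
NSP = 110296 * 0.023 * 0.961538
= 2439.2385


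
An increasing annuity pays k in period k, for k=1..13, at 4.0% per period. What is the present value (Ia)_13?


(Ia)_n = sum_{k=1}^{n} k * v^k, v = 1/(1+i)
v = 0.961538
Sum computed term by term:
(Ia)_13 = 64.4403


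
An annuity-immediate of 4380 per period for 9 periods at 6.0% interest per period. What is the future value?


FV = PMT * ((1+i)^n - 1) / i
= 4380 * ((1.06)^9 - 1) / 0.06
= 4380 * (1.689479 - 1) / 0.06
= 50331.964


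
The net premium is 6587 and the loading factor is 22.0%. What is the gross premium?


Gross = net * (1 + loading)
= 6587 * (1 + 0.22)
= 6587 * 1.22
= 8036.14


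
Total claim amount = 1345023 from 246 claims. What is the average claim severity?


severity = total / number
= 1345023 / 246
= 5467.5732


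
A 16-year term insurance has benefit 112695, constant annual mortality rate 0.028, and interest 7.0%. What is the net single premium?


NSP = benefit * sum_{k=0}^{n-1} k_p_x * q * v^(k+1)
With constant q=0.028, v=0.934579
Sum = 0.224274
NSP = 112695 * 0.224274
= 25274.5819


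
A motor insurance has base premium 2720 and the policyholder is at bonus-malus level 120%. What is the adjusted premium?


adjusted = base * BM_level / 100
= 2720 * 120 / 100
= 2720 * 1.2
= 3264.0


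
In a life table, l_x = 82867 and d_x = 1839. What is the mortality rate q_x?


q_x = d_x / l_x
= 1839 / 82867
= 0.0222


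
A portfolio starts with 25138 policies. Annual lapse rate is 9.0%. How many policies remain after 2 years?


remaining = initial * (1 - lapse)^years
= 25138 * (1 - 0.09)^2
= 25138 * 0.8281
= 20816.7778


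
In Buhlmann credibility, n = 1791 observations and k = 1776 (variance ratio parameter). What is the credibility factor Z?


Z = n / (n + k)
= 1791 / (1791 + 1776)
= 1791 / 3567
= 0.5021


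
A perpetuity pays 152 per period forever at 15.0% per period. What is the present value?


PV = PMT / i
= 152 / 0.15
= 1013.3333


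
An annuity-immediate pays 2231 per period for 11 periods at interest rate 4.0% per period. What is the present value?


PV = PMT * (1 - (1+i)^(-n)) / i
= 2231 * (1 - (1+0.04)^(-11)) / 0.04
= 2231 * (1 - 0.649581) / 0.04
= 2231 * 8.760477
= 19544.6235
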